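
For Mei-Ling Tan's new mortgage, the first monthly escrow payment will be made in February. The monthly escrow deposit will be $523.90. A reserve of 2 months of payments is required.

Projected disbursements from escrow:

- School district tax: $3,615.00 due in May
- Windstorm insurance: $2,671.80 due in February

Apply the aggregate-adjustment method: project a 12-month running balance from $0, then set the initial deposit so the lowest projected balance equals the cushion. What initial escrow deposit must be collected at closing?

$5,239.00

Cushion = 2 × $523.90 = $1,047.80
Trial balance (start $0, +$523.90 each month, − disbursements):
  Feb: +$523.90 − $2,671.80 → -$2,147.90
  Mar: +$523.90 → -$1,624.00
  Apr: +$523.90 → -$1,100.10
  May: +$523.90 − $3,615.00 → -$4,191.20
  Jun: +$523.90 → -$3,667.30
  Jul: +$523.90 → -$3,143.40
  Aug: +$523.90 → -$2,619.50
  Sep: +$523.90 → -$2,095.60
  Oct: +$523.90 → -$1,571.70
  Nov: +$523.90 → -$1,047.80
  Dec: +$523.90 → -$523.90
  Jan: +$523.90 → $0.00
Lowest trial balance = -$4,191.20 (May)
Initial deposit = cushion − low point = $1,047.80 − (-$4,191.20) = $5,239.00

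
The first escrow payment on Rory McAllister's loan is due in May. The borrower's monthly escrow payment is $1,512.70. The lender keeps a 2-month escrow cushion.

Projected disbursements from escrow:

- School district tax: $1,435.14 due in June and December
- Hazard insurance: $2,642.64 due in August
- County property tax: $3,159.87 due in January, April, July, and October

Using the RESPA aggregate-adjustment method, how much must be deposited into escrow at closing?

$4,403.63

Cushion = 2 × $1,512.70 = $3,025.40
Trial balance (start $0, +$1,512.70 each month, − disbursements):
  May: +$1,512.70 → $1,512.70
  Jun: +$1,512.70 − $1,435.14 → $1,590.26
  Jul: +$1,512.70 − $3,159.87 → -$56.91
  Aug: +$1,512.70 − $2,642.64 → -$1,186.85
  Sep: +$1,512.70 → $325.85
  Oct: +$1,512.70 − $3,159.87 → -$1,321.32
  Nov: +$1,512.70 → $191.38
  Dec: +$1,512.70 − $1,435.14 → $268.94
  Jan: +$1,512.70 − $3,159.87 → -$1,378.23
  Feb: +$1,512.70 → $134.47
  Mar: +$1,512.70 → $1,647.17
  Apr: +$1,512.70 − $3,159.87 → $0.00
Lowest trial balance = -$1,378.23 (Jan)
Initial deposit = cushion − low point = $3,025.40 − (-$1,378.23) = $4,403.63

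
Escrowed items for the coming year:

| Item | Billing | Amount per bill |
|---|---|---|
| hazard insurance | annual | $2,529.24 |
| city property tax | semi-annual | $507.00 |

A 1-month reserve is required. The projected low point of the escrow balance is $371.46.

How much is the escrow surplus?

Hazard insurance = $2,529.24
City property tax = $507.00 × 2 = $1,014.00
Combined annual = $2,529.24 + $1,014.00 = $3,543.24
Monthly escrow = $3,543.24 / 12 = $295.27
Required cushion = 1 × $295.27 = $295.27
Excess over cushion: $371.46 − $295.27 = $76.19

$76.19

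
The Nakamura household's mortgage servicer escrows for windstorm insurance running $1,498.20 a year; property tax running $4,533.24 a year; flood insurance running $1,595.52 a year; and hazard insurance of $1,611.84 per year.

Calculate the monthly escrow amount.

Windstorm insurance: $1,498.20/yr
Property tax: $4,533.24/yr
Flood insurance: $1,595.52/yr
Hazard insurance: $1,611.84/yr
Total per year = $9,238.80
Monthly escrow = $9,238.80 / 12 = $769.90

$769.90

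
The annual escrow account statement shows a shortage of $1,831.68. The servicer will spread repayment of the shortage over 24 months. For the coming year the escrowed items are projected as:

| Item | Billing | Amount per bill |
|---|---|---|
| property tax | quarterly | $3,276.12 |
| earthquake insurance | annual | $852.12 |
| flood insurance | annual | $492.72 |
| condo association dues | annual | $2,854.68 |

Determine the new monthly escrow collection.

Property tax: $3,276.12 × 4 = $13,104.48
Earthquake insurance: $852.12
Flood insurance: $492.72
Condo association dues: $2,854.68
Combined annual = $17,304.00
Monthly = $17,304.00 ÷ 12 = $1,442.00
Shortage spread = $1,831.68 ÷ 24 = $76.32/mo
Adjusted monthly = $1,442.00 + $76.32 = $1,518.32

$1,518.32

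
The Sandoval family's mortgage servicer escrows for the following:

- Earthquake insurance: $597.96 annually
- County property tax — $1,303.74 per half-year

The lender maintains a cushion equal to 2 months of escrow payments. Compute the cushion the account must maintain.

Earthquake insurance — $597.96 annually
County property tax — $1,303.74 × 2 = $2,607.48 annually
Annual escrow total = $597.96 + $2,607.48 = $3,205.44
Monthly escrow = $3,205.44 / 12 = $267.12
Reserve = 2 × $267.12 = $534.24

$534.24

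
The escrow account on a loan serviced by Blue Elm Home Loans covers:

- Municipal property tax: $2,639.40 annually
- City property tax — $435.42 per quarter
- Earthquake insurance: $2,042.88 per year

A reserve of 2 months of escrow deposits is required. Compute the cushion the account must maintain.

$1,070.66

Municipal property tax: $2,639.40 per year
City property tax: $435.42 × 4 = $1,741.68 per year
Earthquake insurance: $2,042.88 per year
Total annual escrow = $2,639.40 + $1,741.68 + $2,042.88 = $6,423.96
Monthly = $6,423.96 ÷ 12 = $535.33
Reserve = 2 × $535.33 = $1,070.66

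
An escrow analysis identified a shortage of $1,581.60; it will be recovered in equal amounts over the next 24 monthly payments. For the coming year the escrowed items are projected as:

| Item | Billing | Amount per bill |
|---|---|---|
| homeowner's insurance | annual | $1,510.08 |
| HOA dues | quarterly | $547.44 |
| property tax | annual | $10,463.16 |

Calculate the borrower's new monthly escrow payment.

Homeowner's insurance — $1,510.08/yr
HOA dues — $547.44 × 4 = $2,189.76/yr
Property tax — $10,463.16/yr
Combined annual = $14,163.00
Monthly escrow = $14,163.00 / 12 = $1,180.25
Shortage per month = $1,581.60 ÷ 24 = $65.90
New monthly escrow = $1,180.25 + $65.90 = $1,246.15

$1,246.15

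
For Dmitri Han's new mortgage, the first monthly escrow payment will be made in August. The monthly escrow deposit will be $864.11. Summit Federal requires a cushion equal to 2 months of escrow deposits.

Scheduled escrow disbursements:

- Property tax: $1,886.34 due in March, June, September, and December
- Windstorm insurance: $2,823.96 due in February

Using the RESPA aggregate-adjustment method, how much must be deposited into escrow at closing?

$3,298.32

Cushion = 2 × $864.11 = $1,728.22
Trial balance (start $0, +$864.11 each month, − disbursements):
  Aug: +$864.11 → $864.11
  Sep: +$864.11 − $1,886.34 → -$158.12
  Oct: +$864.11 → $705.99
  Nov: +$864.11 → $1,570.10
  Dec: +$864.11 − $1,886.34 → $547.87
  Jan: +$864.11 → $1,411.98
  Feb: +$864.11 − $2,823.96 → -$547.87
  Mar: +$864.11 − $1,886.34 → -$1,570.10
  Apr: +$864.11 → -$705.99
  May: +$864.11 → $158.12
  Jun: +$864.11 − $1,886.34 → -$864.11
  Jul: +$864.11 → $0.00
Lowest trial balance = -$1,570.10 (Mar)
Initial deposit = cushion − low point = $1,728.22 − (-$1,570.10) = $3,298.32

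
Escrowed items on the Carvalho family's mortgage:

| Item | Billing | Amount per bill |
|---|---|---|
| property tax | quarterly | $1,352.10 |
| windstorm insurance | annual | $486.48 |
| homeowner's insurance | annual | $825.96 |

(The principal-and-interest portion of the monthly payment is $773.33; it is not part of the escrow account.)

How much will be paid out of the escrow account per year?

Property tax — $1,352.10 × 4 = $5,408.40/yr
Windstorm insurance — $486.48/yr
Homeowner's insurance — $825.96/yr
Combined annual = $5,408.40 + $486.48 + $825.96 = $6,720.84

$6,720.84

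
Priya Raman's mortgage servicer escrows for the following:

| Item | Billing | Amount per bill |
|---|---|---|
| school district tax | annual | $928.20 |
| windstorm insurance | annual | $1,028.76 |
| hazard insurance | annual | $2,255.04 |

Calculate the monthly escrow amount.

$351.00

School district tax: $928.20 annually
Windstorm insurance: $1,028.76 annually
Hazard insurance: $2,255.04 annually
Total per year = $928.20 + $1,028.76 + $2,255.04 = $4,212.00
Monthly = $4,212.00 ÷ 12 = $351.00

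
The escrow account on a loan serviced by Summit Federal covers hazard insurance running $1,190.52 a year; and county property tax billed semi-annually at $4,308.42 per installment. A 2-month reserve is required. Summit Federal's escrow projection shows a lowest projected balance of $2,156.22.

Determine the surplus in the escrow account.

Hazard insurance: $1,190.52 annually
County property tax: $4,308.42 × 2 = $8,616.84 annually
Yearly total = $9,807.36
Base monthly escrow = $9,807.36 ÷ 12 = $817.28
Required cushion = 2 × $817.28 = $1,634.56
Surplus = $2,156.22 − $1,634.56 = $521.66

$521.66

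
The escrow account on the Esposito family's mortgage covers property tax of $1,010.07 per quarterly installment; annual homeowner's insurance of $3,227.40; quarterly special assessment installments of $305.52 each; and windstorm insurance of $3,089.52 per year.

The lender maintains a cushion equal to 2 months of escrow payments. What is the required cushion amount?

Property tax: $1,010.07 × 4 = $4,040.28/yr
Homeowner's insurance: $3,227.40/yr
Special assessment: $305.52 × 4 = $1,222.08/yr
Windstorm insurance: $3,089.52/yr
Total per year = $4,040.28 + $3,227.40 + $1,222.08 + $3,089.52 = $11,579.28
Per month = $11,579.28 / 12 = $964.94
Required cushion = 2 × $964.94 = $1,929.88

$1,929.88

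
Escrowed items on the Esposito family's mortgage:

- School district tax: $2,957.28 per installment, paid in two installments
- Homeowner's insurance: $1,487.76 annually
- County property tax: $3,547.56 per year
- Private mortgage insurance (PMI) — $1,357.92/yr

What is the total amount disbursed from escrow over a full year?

School district tax: $2,957.28 × 2 = $5,914.56
Homeowner's insurance: $1,487.76
County property tax: $3,547.56
Private mortgage insurance (PMI): $1,357.92
Combined annual = $5,914.56 + $1,487.76 + $3,547.56 + $1,357.92 = $12,307.80

$12,307.80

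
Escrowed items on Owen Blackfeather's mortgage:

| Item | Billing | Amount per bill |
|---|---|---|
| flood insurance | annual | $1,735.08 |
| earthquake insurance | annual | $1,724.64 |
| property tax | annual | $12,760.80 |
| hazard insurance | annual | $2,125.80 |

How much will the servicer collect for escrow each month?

$1,528.86

Flood insurance — $1,735.08 annually
Earthquake insurance — $1,724.64 annually
Property tax — $12,760.80 annually
Hazard insurance — $2,125.80 annually
Total per year = $1,735.08 + $1,724.64 + $12,760.80 + $2,125.80 = $18,346.32
Monthly = $18,346.32 / 12 = $1,528.86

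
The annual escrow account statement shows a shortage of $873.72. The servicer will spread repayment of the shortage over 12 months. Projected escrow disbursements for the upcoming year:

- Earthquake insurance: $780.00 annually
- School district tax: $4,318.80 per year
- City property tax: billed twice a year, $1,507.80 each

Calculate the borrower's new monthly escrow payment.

Earthquake insurance — $780.00 per year
School district tax — $4,318.80 per year
City property tax — $1,507.80 × 2 = $3,015.60 per year
Yearly total = $8,114.40
Per month = $8,114.40 ÷ 12 = $676.20
Shortage per month = $873.72 / 12 = $72.81
New monthly escrow = $676.20 + $72.81 = $749.01

$749.01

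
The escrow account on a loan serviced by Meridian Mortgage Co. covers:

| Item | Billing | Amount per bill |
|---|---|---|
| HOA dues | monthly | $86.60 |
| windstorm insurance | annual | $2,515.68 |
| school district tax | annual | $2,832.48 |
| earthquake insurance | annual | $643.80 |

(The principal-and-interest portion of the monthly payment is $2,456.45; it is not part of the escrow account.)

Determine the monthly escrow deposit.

HOA dues: $86.60 × 12 = $1,039.20 annually
Windstorm insurance: $2,515.68 annually
School district tax: $2,832.48 annually
Earthquake insurance: $643.80 annually
Total per year = $1,039.20 + $2,515.68 + $2,832.48 + $643.80 = $7,031.16
Base monthly escrow = $7,031.16 / 12 = $585.93

$585.93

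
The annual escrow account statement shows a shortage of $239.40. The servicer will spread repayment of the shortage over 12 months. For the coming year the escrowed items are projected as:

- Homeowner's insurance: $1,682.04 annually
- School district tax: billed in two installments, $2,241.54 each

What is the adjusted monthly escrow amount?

Homeowner's insurance — $1,682.04/yr
School district tax — $2,241.54 × 2 = $4,483.08/yr
Total per year = $6,165.12
Per month = $6,165.12 / 12 = $513.76
Shortage per month = $239.40 ÷ 12 = $19.95
Adjusted monthly = $513.76 + $19.95 = $533.71

$533.71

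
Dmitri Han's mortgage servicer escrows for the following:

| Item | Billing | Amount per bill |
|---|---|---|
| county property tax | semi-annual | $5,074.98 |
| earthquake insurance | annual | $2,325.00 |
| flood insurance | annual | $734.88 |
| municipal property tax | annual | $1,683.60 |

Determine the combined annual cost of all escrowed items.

County property tax: $5,074.98 × 2 = $10,149.96/yr
Earthquake insurance: $2,325.00/yr
Flood insurance: $734.88/yr
Municipal property tax: $1,683.60/yr
Annual escrow total = $10,149.96 + $2,325.00 + $734.88 + $1,683.60 = $14,893.44

$14,893.44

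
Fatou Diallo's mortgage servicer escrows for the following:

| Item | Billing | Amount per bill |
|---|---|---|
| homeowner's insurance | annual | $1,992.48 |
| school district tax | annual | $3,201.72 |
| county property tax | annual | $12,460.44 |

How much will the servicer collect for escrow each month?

Homeowner's insurance — $1,992.48 per year
School district tax — $3,201.72 per year
County property tax — $12,460.44 per year
Yearly total = $1,992.48 + $3,201.72 + $12,460.44 = $17,654.64
Base monthly escrow = $17,654.64 / 12 = $1,471.22

$1,471.22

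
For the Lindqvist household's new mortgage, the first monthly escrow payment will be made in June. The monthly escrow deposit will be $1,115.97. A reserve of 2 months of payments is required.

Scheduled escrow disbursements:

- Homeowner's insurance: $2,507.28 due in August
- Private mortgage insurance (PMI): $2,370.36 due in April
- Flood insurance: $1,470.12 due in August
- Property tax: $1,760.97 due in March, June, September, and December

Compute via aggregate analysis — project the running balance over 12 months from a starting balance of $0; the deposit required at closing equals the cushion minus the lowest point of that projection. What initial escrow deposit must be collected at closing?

$5,267.40

Cushion = 2 × $1,115.97 = $2,231.94
Trial balance (start $0, +$1,115.97 each month, − disbursements):
  Jun: +$1,115.97 − $1,760.97 → -$645.00
  Jul: +$1,115.97 → $470.97
  Aug: +$1,115.97 − $3,977.40 → -$2,390.46
  Sep: +$1,115.97 − $1,760.97 → -$3,035.46
  Oct: +$1,115.97 → -$1,919.49
  Nov: +$1,115.97 → -$803.52
  Dec: +$1,115.97 − $1,760.97 → -$1,448.52
  Jan: +$1,115.97 → -$332.55
  Feb: +$1,115.97 → $783.42
  Mar: +$1,115.97 − $1,760.97 → $138.42
  Apr: +$1,115.97 − $2,370.36 → -$1,115.97
  May: +$1,115.97 → $0.00
Lowest trial balance = -$3,035.46 (Sep)
Initial deposit = cushion − low point = $2,231.94 − (-$3,035.46) = $5,267.40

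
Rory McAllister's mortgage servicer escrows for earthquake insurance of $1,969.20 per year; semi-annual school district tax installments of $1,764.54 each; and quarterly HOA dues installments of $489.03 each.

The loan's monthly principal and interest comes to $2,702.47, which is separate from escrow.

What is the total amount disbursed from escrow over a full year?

$7,454.40

Earthquake insurance = $1,969.20
School district tax = $1,764.54 × 2 = $3,529.08
HOA dues = $489.03 × 4 = $1,956.12
Combined annual = $7,454.40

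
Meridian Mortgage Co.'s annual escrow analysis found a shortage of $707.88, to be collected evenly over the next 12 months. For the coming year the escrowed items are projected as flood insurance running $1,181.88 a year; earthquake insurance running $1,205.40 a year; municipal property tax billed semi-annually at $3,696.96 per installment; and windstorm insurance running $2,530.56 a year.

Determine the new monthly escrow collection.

$1,084.97

Flood insurance = $1,181.88
Earthquake insurance = $1,205.40
Municipal property tax = $3,696.96 × 2 = $7,393.92
Windstorm insurance = $2,530.56
Annual escrow total = $12,311.76
Monthly = $12,311.76 ÷ 12 = $1,025.98
Shortage spread = $707.88 / 12 = $58.99/mo
New monthly escrow = $1,025.98 + $58.99 = $1,084.97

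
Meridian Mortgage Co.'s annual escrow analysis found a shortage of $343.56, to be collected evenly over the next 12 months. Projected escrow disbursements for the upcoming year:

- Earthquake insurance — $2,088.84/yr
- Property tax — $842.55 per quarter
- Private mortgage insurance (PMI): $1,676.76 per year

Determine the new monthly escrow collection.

$623.28

Earthquake insurance = $2,088.84 per year
Property tax = $842.55 × 4 = $3,370.20 per year
Private mortgage insurance (PMI) = $1,676.76 per year
Yearly total = $2,088.84 + $3,370.20 + $1,676.76 = $7,135.80
Monthly escrow = $7,135.80 / 12 = $594.65
Shortage spread = $343.56 ÷ 12 = $28.63/mo
Adjusted monthly = $594.65 + $28.63 = $623.28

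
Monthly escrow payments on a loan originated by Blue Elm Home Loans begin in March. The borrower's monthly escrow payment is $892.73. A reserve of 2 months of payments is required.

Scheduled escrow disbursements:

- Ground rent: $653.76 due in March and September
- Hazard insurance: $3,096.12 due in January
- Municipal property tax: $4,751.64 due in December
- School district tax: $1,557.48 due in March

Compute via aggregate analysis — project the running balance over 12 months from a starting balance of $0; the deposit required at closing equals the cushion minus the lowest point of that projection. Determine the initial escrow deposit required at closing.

Cushion = 2 × $892.73 = $1,785.46
Trial balance (start $0, +$892.73 each month, − disbursements):
  Mar: +$892.73 − $2,211.24 → -$1,318.51
  Apr: +$892.73 → -$425.78
  May: +$892.73 → $466.95
  Jun: +$892.73 → $1,359.68
  Jul: +$892.73 → $2,252.41
  Aug: +$892.73 → $3,145.14
  Sep: +$892.73 − $653.76 → $3,384.11
  Oct: +$892.73 → $4,276.84
  Nov: +$892.73 → $5,169.57
  Dec: +$892.73 − $4,751.64 → $1,310.66
  Jan: +$892.73 − $3,096.12 → -$892.73
  Feb: +$892.73 → $0.00
Lowest trial balance = -$1,318.51 (Mar)
Initial deposit = cushion − low point = $1,785.46 − (-$1,318.51) = $3,103.97

$3,103.97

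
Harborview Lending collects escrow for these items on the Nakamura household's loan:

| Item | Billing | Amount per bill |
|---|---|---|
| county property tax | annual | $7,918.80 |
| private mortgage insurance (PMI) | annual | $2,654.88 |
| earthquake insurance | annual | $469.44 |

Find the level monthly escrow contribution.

$920.26

County property tax = $7,918.80/yr
Private mortgage insurance (PMI) = $2,654.88/yr
Earthquake insurance = $469.44/yr
Annual escrow total = $7,918.80 + $2,654.88 + $469.44 = $11,043.12
Per month = $11,043.12 ÷ 12 = $920.26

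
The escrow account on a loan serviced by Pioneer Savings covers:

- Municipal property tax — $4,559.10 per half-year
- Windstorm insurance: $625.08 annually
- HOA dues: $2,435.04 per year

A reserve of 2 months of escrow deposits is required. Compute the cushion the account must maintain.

$2,029.72

Municipal property tax — $4,559.10 × 2 = $9,118.20
Windstorm insurance — $625.08
HOA dues — $2,435.04
Total per year = $9,118.20 + $625.08 + $2,435.04 = $12,178.32
Per month = $12,178.32 / 12 = $1,014.86
Cushion = 2 × $1,014.86 = $2,029.72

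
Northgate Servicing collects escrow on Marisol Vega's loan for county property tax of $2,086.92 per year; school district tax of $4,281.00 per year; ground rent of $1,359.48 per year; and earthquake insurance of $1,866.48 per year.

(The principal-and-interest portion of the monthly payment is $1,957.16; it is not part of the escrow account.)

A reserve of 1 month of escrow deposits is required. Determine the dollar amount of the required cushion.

$799.49

County property tax: $2,086.92
School district tax: $4,281.00
Ground rent: $1,359.48
Earthquake insurance: $1,866.48
Total per year = $9,593.88
Monthly = $9,593.88 ÷ 12 = $799.49
Reserve = 1 × $799.49 = $799.49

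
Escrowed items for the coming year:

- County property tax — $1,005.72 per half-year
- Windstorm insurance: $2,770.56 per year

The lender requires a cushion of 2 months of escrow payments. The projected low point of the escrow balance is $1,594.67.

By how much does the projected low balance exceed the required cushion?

$797.67

County property tax: $1,005.72 × 2 = $2,011.44 per year
Windstorm insurance: $2,770.56 per year
Total per year = $2,011.44 + $2,770.56 = $4,782.00
Monthly = $4,782.00 ÷ 12 = $398.50
Cushion = 2 × $398.50 = $797.00
Surplus = $1,594.67 − $797.00 = $797.67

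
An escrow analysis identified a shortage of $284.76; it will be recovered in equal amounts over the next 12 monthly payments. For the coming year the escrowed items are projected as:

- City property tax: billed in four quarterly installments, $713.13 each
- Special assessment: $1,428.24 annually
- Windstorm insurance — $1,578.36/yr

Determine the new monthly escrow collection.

City property tax: $713.13 × 4 = $2,852.52
Special assessment: $1,428.24
Windstorm insurance: $1,578.36
Combined annual = $5,859.12
Monthly escrow = $5,859.12 ÷ 12 = $488.26
Shortage per month = $284.76 ÷ 12 = $23.73
New monthly escrow = $488.26 + $23.73 = $511.99

$511.99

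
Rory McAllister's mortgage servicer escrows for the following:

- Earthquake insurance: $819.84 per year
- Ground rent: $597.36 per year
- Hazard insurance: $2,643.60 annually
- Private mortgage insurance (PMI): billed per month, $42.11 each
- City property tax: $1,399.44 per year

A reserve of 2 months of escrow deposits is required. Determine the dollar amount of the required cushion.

Earthquake insurance: $819.84
Ground rent: $597.36
Hazard insurance: $2,643.60
Private mortgage insurance (PMI): $42.11 × 12 = $505.32
City property tax: $1,399.44
Combined annual = $5,965.56
Per month = $5,965.56 / 12 = $497.13
Cushion = 2 × $497.13 = $994.26

$994.26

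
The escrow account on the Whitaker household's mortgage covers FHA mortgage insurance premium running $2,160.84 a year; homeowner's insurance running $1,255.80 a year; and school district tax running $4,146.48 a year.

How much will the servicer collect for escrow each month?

FHA mortgage insurance premium = $2,160.84 per year
Homeowner's insurance = $1,255.80 per year
School district tax = $4,146.48 per year
Yearly total = $7,563.12
Monthly = $7,563.12 ÷ 12 = $630.26

$630.26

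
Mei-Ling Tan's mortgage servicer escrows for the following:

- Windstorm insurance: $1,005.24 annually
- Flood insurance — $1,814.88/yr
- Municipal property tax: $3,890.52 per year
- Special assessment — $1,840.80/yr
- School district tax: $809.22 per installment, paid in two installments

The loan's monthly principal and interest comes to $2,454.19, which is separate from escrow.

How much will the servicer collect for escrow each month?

$847.49

Windstorm insurance — $1,005.24 per year
Flood insurance — $1,814.88 per year
Municipal property tax — $3,890.52 per year
Special assessment — $1,840.80 per year
School district tax — $809.22 × 2 = $1,618.44 per year
Yearly total = $1,005.24 + $1,814.88 + $3,890.52 + $1,840.80 + $1,618.44 = $10,169.88
Per month = $10,169.88 / 12 = $847.49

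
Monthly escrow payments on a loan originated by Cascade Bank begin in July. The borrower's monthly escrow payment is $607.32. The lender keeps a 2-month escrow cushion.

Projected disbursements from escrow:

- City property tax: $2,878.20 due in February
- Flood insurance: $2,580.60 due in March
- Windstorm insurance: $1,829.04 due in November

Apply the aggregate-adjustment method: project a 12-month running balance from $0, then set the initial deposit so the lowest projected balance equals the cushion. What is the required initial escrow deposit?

$3,036.60

Cushion = 2 × $607.32 = $1,214.64
Trial balance (start $0, +$607.32 each month, − disbursements):
  Jul: +$607.32 → $607.32
  Aug: +$607.32 → $1,214.64
  Sep: +$607.32 → $1,821.96
  Oct: +$607.32 → $2,429.28
  Nov: +$607.32 − $1,829.04 → $1,207.56
  Dec: +$607.32 → $1,814.88
  Jan: +$607.32 → $2,422.20
  Feb: +$607.32 − $2,878.20 → $151.32
  Mar: +$607.32 − $2,580.60 → -$1,821.96
  Apr: +$607.32 → -$1,214.64
  May: +$607.32 → -$607.32
  Jun: +$607.32 → $0.00
Lowest trial balance = -$1,821.96 (Mar)
Initial deposit = cushion − low point = $1,214.64 − (-$1,821.96) = $3,036.60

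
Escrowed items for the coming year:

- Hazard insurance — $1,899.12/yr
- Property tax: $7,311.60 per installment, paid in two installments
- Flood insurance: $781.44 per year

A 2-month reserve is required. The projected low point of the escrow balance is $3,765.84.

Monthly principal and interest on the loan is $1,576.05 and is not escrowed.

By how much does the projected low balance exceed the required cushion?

$881.88

Hazard insurance — $1,899.12
Property tax — $7,311.60 × 2 = $14,623.20
Flood insurance — $781.44
Combined annual = $1,899.12 + $14,623.20 + $781.44 = $17,303.76
Monthly escrow = $17,303.76 / 12 = $1,441.98
Required reserve = 2 × $1,441.98 = $2,883.96
Excess over cushion: $3,765.84 − $2,883.96 = $881.88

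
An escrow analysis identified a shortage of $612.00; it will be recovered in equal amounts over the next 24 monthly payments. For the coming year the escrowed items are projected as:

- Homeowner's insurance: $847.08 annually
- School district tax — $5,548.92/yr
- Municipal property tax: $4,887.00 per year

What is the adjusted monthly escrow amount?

$965.75

Homeowner's insurance: $847.08
School district tax: $5,548.92
Municipal property tax: $4,887.00
Yearly total = $11,283.00
Per month = $11,283.00 / 12 = $940.25
Shortage spread = $612.00 ÷ 24 = $25.50/mo
New monthly escrow = $940.25 + $25.50 = $965.75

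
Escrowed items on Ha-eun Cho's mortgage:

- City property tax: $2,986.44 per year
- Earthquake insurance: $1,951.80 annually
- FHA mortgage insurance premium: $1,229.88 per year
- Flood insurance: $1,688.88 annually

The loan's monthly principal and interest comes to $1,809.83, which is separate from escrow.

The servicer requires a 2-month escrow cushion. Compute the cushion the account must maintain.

$1,309.50

City property tax — $2,986.44 per year
Earthquake insurance — $1,951.80 per year
FHA mortgage insurance premium — $1,229.88 per year
Flood insurance — $1,688.88 per year
Annual escrow total = $7,857.00
Monthly escrow = $7,857.00 / 12 = $654.75
Cushion = 2 × $654.75 = $1,309.50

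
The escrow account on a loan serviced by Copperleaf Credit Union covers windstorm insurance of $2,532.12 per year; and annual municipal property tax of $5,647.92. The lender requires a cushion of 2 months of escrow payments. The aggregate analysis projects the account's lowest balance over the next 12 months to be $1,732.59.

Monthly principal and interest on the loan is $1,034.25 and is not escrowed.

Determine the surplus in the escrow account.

$369.25

Windstorm insurance = $2,532.12/yr
Municipal property tax = $5,647.92/yr
Yearly total = $2,532.12 + $5,647.92 = $8,180.04
Monthly escrow = $8,180.04 ÷ 12 = $681.67
Cushion = 2 × $681.67 = $1,363.34
Excess over cushion: $1,732.59 − $1,363.34 = $369.25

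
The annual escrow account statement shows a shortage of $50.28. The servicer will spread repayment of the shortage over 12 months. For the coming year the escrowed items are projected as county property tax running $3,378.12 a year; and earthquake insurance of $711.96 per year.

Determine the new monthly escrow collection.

$345.03

County property tax = $3,378.12
Earthquake insurance = $711.96
Annual escrow total = $3,378.12 + $711.96 = $4,090.08
Monthly = $4,090.08 ÷ 12 = $340.84
Monthly shortage recovery: $50.28 ÷ 12 = $4.19
Adjusted monthly = $340.84 + $4.19 = $345.03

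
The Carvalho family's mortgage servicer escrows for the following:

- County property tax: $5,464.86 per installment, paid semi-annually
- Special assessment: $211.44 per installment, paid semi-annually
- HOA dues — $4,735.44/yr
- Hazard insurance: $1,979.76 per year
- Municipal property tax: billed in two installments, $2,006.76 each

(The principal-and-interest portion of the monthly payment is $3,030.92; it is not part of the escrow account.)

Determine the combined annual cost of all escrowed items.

$22,081.32

County property tax: $5,464.86 × 2 = $10,929.72
Special assessment: $211.44 × 2 = $422.88
HOA dues: $4,735.44
Hazard insurance: $1,979.76
Municipal property tax: $2,006.76 × 2 = $4,013.52
Annual escrow total = $10,929.72 + $422.88 + $4,735.44 + $1,979.76 + $4,013.52 = $22,081.32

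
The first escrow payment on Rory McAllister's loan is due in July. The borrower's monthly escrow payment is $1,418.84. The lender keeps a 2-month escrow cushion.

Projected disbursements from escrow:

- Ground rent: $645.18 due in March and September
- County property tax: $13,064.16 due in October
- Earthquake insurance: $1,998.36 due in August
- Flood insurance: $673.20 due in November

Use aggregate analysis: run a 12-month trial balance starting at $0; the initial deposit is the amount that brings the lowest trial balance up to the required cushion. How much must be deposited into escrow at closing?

Cushion = 2 × $1,418.84 = $2,837.68
Trial balance (start $0, +$1,418.84 each month, − disbursements):
  Jul: +$1,418.84 → $1,418.84
  Aug: +$1,418.84 − $1,998.36 → $839.32
  Sep: +$1,418.84 − $645.18 → $1,612.98
  Oct: +$1,418.84 − $13,064.16 → -$10,032.34
  Nov: +$1,418.84 − $673.20 → -$9,286.70
  Dec: +$1,418.84 → -$7,867.86
  Jan: +$1,418.84 → -$6,449.02
  Feb: +$1,418.84 → -$5,030.18
  Mar: +$1,418.84 − $645.18 → -$4,256.52
  Apr: +$1,418.84 → -$2,837.68
  May: +$1,418.84 → -$1,418.84
  Jun: +$1,418.84 → $0.00
Lowest trial balance = -$10,032.34 (Oct)
Initial deposit = cushion − low point = $2,837.68 − (-$10,032.34) = $12,870.02

$12,870.02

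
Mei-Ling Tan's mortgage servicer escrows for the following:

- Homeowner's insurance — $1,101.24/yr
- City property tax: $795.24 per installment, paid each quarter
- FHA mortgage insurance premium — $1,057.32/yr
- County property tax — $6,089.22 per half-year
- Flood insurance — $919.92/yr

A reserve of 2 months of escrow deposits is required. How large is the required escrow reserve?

Homeowner's insurance = $1,101.24/yr
City property tax = $795.24 × 4 = $3,180.96/yr
FHA mortgage insurance premium = $1,057.32/yr
County property tax = $6,089.22 × 2 = $12,178.44/yr
Flood insurance = $919.92/yr
Total annual escrow = $18,437.88
Monthly = $18,437.88 ÷ 12 = $1,536.49
Required cushion = 2 × $1,536.49 = $3,072.98

$3,072.98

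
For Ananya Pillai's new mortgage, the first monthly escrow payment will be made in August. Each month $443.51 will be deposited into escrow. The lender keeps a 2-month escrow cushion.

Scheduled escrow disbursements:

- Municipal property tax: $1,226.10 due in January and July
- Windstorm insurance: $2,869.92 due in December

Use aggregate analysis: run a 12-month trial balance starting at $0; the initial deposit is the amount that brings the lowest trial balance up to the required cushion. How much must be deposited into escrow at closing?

$2,321.98

Cushion = 2 × $443.51 = $887.02
Trial balance (start $0, +$443.51 each month, − disbursements):
  Aug: +$443.51 → $443.51
  Sep: +$443.51 → $887.02
  Oct: +$443.51 → $1,330.53
  Nov: +$443.51 → $1,774.04
  Dec: +$443.51 − $2,869.92 → -$652.37
  Jan: +$443.51 − $1,226.10 → -$1,434.96
  Feb: +$443.51 → -$991.45
  Mar: +$443.51 → -$547.94
  Apr: +$443.51 → -$104.43
  May: +$443.51 → $339.08
  Jun: +$443.51 → $782.59
  Jul: +$443.51 − $1,226.10 → $0.00
Lowest trial balance = -$1,434.96 (Jan)
Initial deposit = cushion − low point = $887.02 − (-$1,434.96) = $2,321.98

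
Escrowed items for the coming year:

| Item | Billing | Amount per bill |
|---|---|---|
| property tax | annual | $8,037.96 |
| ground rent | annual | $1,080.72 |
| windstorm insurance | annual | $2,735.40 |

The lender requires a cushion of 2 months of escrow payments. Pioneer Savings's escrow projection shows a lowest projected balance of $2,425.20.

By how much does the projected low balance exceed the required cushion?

Property tax = $8,037.96 annually
Ground rent = $1,080.72 annually
Windstorm insurance = $2,735.40 annually
Total per year = $11,854.08
Monthly escrow = $11,854.08 ÷ 12 = $987.84
Required cushion = 2 × $987.84 = $1,975.68
Excess over cushion: $2,425.20 − $1,975.68 = $449.52

$449.52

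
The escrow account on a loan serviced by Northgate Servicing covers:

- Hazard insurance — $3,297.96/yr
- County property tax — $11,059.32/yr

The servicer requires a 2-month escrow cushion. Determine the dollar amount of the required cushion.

$2,392.88

Hazard insurance: $3,297.96/yr
County property tax: $11,059.32/yr
Combined annual = $14,357.28
Monthly = $14,357.28 ÷ 12 = $1,196.44
Reserve = 2 × $1,196.44 = $2,392.88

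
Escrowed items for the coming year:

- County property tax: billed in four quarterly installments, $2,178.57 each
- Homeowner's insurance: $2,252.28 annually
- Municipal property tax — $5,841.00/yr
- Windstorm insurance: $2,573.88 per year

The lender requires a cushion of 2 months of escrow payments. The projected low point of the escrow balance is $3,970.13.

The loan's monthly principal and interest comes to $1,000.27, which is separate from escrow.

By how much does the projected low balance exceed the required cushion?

County property tax — $2,178.57 × 4 = $8,714.28
Homeowner's insurance — $2,252.28
Municipal property tax — $5,841.00
Windstorm insurance — $2,573.88
Annual escrow total = $8,714.28 + $2,252.28 + $5,841.00 + $2,573.88 = $19,381.44
Monthly escrow = $19,381.44 / 12 = $1,615.12
Required cushion = 2 × $1,615.12 = $3,230.24
Surplus = $3,970.13 − $3,230.24 = $739.89

$739.89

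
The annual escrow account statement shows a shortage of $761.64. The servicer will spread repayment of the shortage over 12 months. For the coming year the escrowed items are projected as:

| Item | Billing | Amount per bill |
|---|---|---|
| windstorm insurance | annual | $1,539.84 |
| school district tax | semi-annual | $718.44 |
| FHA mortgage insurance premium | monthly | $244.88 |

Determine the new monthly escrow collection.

Windstorm insurance — $1,539.84 annually
School district tax — $718.44 × 2 = $1,436.88 annually
FHA mortgage insurance premium — $244.88 × 12 = $2,938.56 annually
Yearly total = $5,915.28
Monthly = $5,915.28 / 12 = $492.94
Shortage per month = $761.64 ÷ 12 = $63.47
New monthly escrow = $492.94 + $63.47 = $556.41

$556.41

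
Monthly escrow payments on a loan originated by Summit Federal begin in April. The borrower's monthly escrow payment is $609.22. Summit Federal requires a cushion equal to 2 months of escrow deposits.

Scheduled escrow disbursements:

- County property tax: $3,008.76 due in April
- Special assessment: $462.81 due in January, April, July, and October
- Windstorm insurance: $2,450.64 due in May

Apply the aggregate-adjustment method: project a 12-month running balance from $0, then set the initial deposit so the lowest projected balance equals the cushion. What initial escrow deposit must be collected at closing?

Cushion = 2 × $609.22 = $1,218.44
Trial balance (start $0, +$609.22 each month, − disbursements):
  Apr: +$609.22 − $3,471.57 → -$2,862.35
  May: +$609.22 − $2,450.64 → -$4,703.77
  Jun: +$609.22 → -$4,094.55
  Jul: +$609.22 − $462.81 → -$3,948.14
  Aug: +$609.22 → -$3,338.92
  Sep: +$609.22 → -$2,729.70
  Oct: +$609.22 − $462.81 → -$2,583.29
  Nov: +$609.22 → -$1,974.07
  Dec: +$609.22 → -$1,364.85
  Jan: +$609.22 − $462.81 → -$1,218.44
  Feb: +$609.22 → -$609.22
  Mar: +$609.22 → $0.00
Lowest trial balance = -$4,703.77 (May)
Initial deposit = cushion − low point = $1,218.44 − (-$4,703.77) = $5,922.21

$5,922.21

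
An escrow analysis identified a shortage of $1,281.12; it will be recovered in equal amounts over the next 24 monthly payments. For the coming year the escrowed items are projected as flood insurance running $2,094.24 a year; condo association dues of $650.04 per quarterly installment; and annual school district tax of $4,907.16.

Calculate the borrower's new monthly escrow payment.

$853.51

Flood insurance: $2,094.24
Condo association dues: $650.04 × 4 = $2,600.16
School district tax: $4,907.16
Annual escrow total = $2,094.24 + $2,600.16 + $4,907.16 = $9,601.56
Monthly = $9,601.56 / 12 = $800.13
Shortage per month = $1,281.12 ÷ 24 = $53.38
New monthly escrow = $800.13 + $53.38 = $853.51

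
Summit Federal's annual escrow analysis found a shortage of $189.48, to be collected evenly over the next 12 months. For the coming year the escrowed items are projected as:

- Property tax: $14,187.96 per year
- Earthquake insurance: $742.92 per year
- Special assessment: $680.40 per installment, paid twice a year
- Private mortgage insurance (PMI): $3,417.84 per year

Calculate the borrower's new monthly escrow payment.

Property tax: $14,187.96 annually
Earthquake insurance: $742.92 annually
Special assessment: $680.40 × 2 = $1,360.80 annually
Private mortgage insurance (PMI): $3,417.84 annually
Total per year = $19,709.52
Monthly escrow = $19,709.52 / 12 = $1,642.46
Shortage per month = $189.48 ÷ 12 = $15.79
Adjusted monthly = $1,642.46 + $15.79 = $1,658.25

$1,658.25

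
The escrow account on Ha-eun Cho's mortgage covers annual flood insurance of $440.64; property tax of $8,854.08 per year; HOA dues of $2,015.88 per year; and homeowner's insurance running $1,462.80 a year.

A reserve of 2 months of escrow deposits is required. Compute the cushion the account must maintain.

Flood insurance — $440.64/yr
Property tax — $8,854.08/yr
HOA dues — $2,015.88/yr
Homeowner's insurance — $1,462.80/yr
Combined annual = $12,773.40
Monthly = $12,773.40 ÷ 12 = $1,064.45
Cushion = 2 × $1,064.45 = $2,128.90

$2,128.90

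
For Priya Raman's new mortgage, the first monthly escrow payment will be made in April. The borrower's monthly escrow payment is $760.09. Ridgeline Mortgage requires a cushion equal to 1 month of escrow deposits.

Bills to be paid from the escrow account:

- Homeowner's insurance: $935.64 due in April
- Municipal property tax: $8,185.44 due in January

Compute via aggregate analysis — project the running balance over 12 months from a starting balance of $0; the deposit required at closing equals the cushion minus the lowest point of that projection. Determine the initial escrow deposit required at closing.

Cushion = 1 × $760.09 = $760.09
Trial balance (start $0, +$760.09 each month, − disbursements):
  Apr: +$760.09 − $935.64 → -$175.55
  May: +$760.09 → $584.54
  Jun: +$760.09 → $1,344.63
  Jul: +$760.09 → $2,104.72
  Aug: +$760.09 → $2,864.81
  Sep: +$760.09 → $3,624.90
  Oct: +$760.09 → $4,384.99
  Nov: +$760.09 → $5,145.08
  Dec: +$760.09 → $5,905.17
  Jan: +$760.09 − $8,185.44 → -$1,520.18
  Feb: +$760.09 → -$760.09
  Mar: +$760.09 → $0.00
Lowest trial balance = -$1,520.18 (Jan)
Initial deposit = cushion − low point = $760.09 − (-$1,520.18) = $2,280.27

$2,280.27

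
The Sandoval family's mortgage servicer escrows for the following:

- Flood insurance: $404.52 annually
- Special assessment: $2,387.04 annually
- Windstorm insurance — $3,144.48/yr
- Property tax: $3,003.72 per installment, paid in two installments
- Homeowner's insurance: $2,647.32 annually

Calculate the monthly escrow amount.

$1,215.90

Flood insurance = $404.52 annually
Special assessment = $2,387.04 annually
Windstorm insurance = $3,144.48 annually
Property tax = $3,003.72 × 2 = $6,007.44 annually
Homeowner's insurance = $2,647.32 annually
Combined annual = $404.52 + $2,387.04 + $3,144.48 + $6,007.44 + $2,647.32 = $14,590.80
Per month = $14,590.80 ÷ 12 = $1,215.90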